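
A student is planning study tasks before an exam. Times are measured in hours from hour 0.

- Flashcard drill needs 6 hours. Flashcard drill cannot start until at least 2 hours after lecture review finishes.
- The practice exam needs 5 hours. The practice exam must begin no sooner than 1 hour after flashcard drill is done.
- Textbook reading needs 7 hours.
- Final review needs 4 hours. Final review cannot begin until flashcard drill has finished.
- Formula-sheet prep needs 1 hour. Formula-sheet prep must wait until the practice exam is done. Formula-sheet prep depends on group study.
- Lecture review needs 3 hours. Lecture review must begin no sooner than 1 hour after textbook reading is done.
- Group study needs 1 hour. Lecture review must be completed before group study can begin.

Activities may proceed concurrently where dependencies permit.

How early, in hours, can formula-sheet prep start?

25

Textbook reading has no prerequisites, so it starts at hour 0 and finishes at hour 7.
Lecture review waits on textbook reading (finishes hour 7, plus 1-hour gap → hour 8), so it starts at hour 8 and finishes at 8 + 3 = hour 11.
After lecture review (finishes hour 11), group study can start at hour 11 and finishes at hour 12.
Flashcard drill cannot begin until lecture review (finishes hour 11, plus 2-hour gap → hour 13). It runs from hour 13 to 13 + 6 = hour 19.
The practice exam cannot begin until flashcard drill (finishes hour 19, plus 1-hour gap → hour 20). It runs from hour 20 to 20 + 5 = hour 25.
Formula-sheet prep waits on the practice exam (finishes hour 25); group study (finishes hour 12). The latest of these is hour 25, which is the earliest formula-sheet prep can start.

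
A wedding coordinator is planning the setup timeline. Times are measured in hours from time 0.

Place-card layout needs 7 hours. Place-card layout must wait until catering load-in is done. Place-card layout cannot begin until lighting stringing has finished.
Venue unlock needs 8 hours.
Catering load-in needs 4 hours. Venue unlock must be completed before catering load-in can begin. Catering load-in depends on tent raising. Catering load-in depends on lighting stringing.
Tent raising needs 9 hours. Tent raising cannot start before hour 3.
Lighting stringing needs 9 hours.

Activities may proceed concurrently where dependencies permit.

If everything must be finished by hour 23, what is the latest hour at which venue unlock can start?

To finish by hour 23, place-card layout (duration 7) must start no later than hour 16.
Since place-card layout (must start by hour 16) depends on it, catering load-in must finish by hour 16. Backing off its 4-hour duration gives a latest start of hour 12.
Venue unlock has to be done before catering load-in (must start by hour 12). That means finishing by hour 12, i.e. starting by 12 − 8 = hour 4.

4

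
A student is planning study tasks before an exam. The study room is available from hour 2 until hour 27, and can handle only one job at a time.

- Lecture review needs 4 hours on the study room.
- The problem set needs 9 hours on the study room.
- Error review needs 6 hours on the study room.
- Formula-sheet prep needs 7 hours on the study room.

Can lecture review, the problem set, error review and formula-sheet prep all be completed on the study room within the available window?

The study room window is 27 − 2 = 25 hours.
Running back to back, the jobs need 4 + 9 + 6 + 7 = 26 hours on the study room.
Since 26 > 25, they cannot all fit.

No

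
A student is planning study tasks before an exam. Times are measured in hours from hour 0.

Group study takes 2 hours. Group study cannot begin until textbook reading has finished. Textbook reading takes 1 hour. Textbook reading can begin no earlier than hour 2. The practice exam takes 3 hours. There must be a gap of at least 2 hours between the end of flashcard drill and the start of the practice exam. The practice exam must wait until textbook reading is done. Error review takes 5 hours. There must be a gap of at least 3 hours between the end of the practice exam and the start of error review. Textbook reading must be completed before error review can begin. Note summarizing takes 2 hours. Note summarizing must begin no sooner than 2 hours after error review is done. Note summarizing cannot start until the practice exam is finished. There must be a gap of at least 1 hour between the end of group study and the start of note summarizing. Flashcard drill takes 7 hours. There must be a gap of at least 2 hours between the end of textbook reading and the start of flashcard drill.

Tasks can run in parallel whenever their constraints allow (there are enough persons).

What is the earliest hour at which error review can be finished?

25

Textbook reading cannot begin until its own release at hour 2. It runs from hour 2 to 2 + 1 = hour 3.
Flashcard drill waits on textbook reading (finishes hour 3, plus 2-hour gap → hour 5), so it starts at hour 5 and finishes at 5 + 7 = hour 12.
The practice exam cannot start until flashcard drill (finishes hour 12, plus 2-hour gap → hour 14); textbook reading (finishes hour 3). The controlling bound is hour 14, so the practice exam finishes at 14 + 3 = hour 17.
Error review cannot start until the practice exam (finishes hour 17, plus 3-hour gap → hour 20); textbook reading (finishes hour 3). The controlling bound is hour 20, so error review finishes at 20 + 5 = hour 25.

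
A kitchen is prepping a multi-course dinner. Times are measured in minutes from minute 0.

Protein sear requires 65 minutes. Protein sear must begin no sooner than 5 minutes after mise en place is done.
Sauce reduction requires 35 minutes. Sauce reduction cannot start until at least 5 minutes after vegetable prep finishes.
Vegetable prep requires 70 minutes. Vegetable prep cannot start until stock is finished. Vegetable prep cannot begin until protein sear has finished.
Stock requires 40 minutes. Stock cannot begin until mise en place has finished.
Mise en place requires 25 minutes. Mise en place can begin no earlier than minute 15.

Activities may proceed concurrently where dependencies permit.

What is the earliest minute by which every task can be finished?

After its own release at minute 15, mise en place can start at minute 15 and finishes at minute 40.
Protein sear waits on mise en place (finishes minute 40, plus 5-minute gap → minute 45), so it starts at minute 45 and finishes at 45 + 65 = minute 110.
After mise en place (finishes minute 40), stock can start at minute 40 and finishes at minute 80.
For vegetable prep: stock (finishes minute 80); protein sear (finishes minute 110). Taking the maximum gives a start of minute 110, and it finishes at 110 + 70 = minute 180.
After vegetable prep (finishes minute 180, plus 5-minute gap → minute 185), sauce reduction can start at minute 185 and finishes at minute 220.
All tasks are finished once the last one completes. Finish times: Mise en place at 40, Stock at 80, Protein sear at 110, Vegetable prep at 180, Sauce reduction at 220. The latest is minute 220.

220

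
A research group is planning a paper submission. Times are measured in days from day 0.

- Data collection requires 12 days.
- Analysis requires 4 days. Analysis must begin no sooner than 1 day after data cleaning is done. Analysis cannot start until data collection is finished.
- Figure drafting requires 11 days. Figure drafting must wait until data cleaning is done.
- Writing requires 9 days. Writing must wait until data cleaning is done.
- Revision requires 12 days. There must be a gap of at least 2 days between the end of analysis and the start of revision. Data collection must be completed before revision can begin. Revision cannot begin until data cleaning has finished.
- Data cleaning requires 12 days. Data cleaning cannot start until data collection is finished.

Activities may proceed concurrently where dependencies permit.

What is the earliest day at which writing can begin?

24

Data collection has no prerequisites, so it starts at day 0 and finishes at day 12.
Data cleaning cannot begin until data collection (finishes day 12). It runs from day 12 to 12 + 12 = day 24.
Writing waits on data cleaning (finishes day 24), so the earliest it can start is day 24.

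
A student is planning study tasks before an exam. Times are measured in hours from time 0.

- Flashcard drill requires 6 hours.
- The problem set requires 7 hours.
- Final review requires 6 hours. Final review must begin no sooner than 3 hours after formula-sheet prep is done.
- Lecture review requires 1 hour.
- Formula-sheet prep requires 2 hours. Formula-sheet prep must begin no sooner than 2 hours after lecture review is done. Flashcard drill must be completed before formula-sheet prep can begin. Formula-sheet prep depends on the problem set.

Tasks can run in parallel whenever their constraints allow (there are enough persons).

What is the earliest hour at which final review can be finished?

18

Flashcard drill can start immediately at hour 0; it finishes at hour 6.
Nothing blocks the problem set, so it runs from hour 0 to hour 7.
Lecture review has no prerequisites, so it starts at hour 0 and finishes at hour 1.
Formula-sheet prep needs all of lecture review (finishes hour 1, plus 2-hour gap → hour 3); flashcard drill (finishes hour 6); the problem set (finishes hour 7). That puts its earliest start at hour 7; it finishes at 7 + 2 = hour 9.
Final review waits on formula-sheet prep (finishes hour 9, plus 3-hour gap → hour 12), so it starts at hour 12 and finishes at 12 + 6 = hour 18.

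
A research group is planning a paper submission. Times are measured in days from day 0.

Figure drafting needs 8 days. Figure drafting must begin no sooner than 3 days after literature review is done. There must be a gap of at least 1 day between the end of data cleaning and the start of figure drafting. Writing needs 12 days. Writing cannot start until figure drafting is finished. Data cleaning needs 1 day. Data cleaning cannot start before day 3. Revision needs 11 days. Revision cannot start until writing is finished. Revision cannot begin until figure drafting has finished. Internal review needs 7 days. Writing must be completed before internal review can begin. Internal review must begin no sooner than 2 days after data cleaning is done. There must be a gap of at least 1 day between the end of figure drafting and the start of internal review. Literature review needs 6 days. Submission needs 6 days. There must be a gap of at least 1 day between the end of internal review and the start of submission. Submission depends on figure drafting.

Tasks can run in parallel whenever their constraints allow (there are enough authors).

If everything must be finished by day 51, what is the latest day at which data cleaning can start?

Submission has no dependents, so it just needs to finish by day 51. Starting by 51 − 6 = day 45 achieves that.
Since submission (must start by day 45, minus 1-day gap → day 44) depends on it, internal review must finish by day 44. Backing off its 7-day duration gives a latest start of day 37.
Revision has no dependents, so it just needs to finish by day 51. Starting by 51 − 11 = day 40 achieves that.
For writing: internal review (must start by day 37); revision (must start by day 40). The most restrictive is day 37; with a 12-day duration, writing must start by day 25.
For figure drafting: writing (must start by day 25); internal review (must start by day 37, minus 1-day gap → day 36); revision (must start by day 40); submission (must start by day 45). The most restrictive is day 25; with an 8-day duration, figure drafting must start by day 17.
Data cleaning feeds figure drafting (must start by day 17, minus 1-day gap → day 16); internal review (must start by day 37, minus 2-day gap → day 35). Taking the minimum, data cleaning must finish by day 16 and start by 16 − 1 = day 15.

15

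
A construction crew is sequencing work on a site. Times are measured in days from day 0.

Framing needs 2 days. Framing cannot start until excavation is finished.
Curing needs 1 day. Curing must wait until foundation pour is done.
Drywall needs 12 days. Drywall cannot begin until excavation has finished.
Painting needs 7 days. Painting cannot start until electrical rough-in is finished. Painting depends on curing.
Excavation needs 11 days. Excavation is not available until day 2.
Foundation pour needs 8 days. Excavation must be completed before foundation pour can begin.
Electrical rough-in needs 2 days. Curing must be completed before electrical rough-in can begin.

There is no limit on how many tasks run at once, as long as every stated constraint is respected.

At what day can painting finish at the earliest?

Excavation waits on its own release at day 2, so it starts at day 2 and finishes at 2 + 11 = day 13.
After excavation (finishes day 13), foundation pour can start at day 13 and finishes at day 21.
After foundation pour (finishes day 21), curing can start at day 21 and finishes at day 22.
Electrical rough-in cannot begin until curing (finishes day 22). It runs from day 22 to 22 + 2 = day 24.
Painting has to wait for electrical rough-in (finishes day 24); curing (finishes day 22). The latest of these is day 24, so painting runs day 24 to 24 + 7 = day 31.

31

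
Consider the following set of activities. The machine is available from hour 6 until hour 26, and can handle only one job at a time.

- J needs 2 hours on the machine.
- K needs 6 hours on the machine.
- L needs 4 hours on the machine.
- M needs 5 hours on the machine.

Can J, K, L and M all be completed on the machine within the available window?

The machine window is 26 − 6 = 20 hours.
Running back to back, the jobs need 2 + 6 + 4 + 5 = 17 hours on the machine.
Since 17 ≤ 20, they fit within the window.

Yes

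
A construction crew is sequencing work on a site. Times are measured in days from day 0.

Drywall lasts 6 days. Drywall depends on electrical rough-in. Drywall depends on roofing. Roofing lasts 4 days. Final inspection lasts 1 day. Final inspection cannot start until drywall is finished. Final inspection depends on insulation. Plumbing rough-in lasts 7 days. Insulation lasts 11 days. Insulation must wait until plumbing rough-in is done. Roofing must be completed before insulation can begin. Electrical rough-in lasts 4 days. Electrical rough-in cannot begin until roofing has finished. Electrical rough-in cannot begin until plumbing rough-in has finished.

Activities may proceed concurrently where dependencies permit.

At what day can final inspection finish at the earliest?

Nothing blocks plumbing rough-in, so it runs from day 0 to day 7.
Roofing has no prerequisites, so it starts at day 0 and finishes at day 4.
Insulation cannot start until plumbing rough-in (finishes day 7); roofing (finishes day 4). The controlling bound is day 7, so insulation finishes at 7 + 11 = day 18.
Electrical rough-in needs all of roofing (finishes day 4); plumbing rough-in (finishes day 7). That puts its earliest start at day 7; it finishes at 7 + 4 = day 11.
For drywall: electrical rough-in (finishes day 11); roofing (finishes day 4). Taking the maximum gives a start of day 11, and it finishes at 11 + 6 = day 17.
Final inspection has to wait for drywall (finishes day 17); insulation (finishes day 18). The latest of these is day 18, so final inspection runs day 18 to 18 + 1 = day 19.

19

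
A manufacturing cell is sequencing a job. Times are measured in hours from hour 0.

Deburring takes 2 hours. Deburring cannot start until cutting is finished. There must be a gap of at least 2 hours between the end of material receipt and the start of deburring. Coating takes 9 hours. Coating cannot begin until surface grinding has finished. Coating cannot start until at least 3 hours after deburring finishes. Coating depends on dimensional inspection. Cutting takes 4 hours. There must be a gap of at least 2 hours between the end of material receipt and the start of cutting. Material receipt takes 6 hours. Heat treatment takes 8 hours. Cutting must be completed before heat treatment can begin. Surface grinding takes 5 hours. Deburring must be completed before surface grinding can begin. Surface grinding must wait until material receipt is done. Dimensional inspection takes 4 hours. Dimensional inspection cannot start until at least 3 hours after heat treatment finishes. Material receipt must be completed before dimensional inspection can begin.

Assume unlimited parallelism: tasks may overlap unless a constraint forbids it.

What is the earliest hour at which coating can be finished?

36

Material receipt can start immediately at hour 0; it finishes at hour 6.
After material receipt (finishes hour 6, plus 2-hour gap → hour 8), cutting can start at hour 8 and finishes at hour 12.
Heat treatment cannot begin until cutting (finishes hour 12). It runs from hour 12 to 12 + 8 = hour 20.
Dimensional inspection cannot start until heat treatment (finishes hour 20, plus 3-hour gap → hour 23); material receipt (finishes hour 6). The controlling bound is hour 23, so dimensional inspection finishes at 23 + 4 = hour 27.
Deburring has to wait for cutting (finishes hour 12); material receipt (finishes hour 6, plus 2-hour gap → hour 8). The latest of these is hour 12, so deburring runs hour 12 to 12 + 2 = hour 14.
Surface grinding needs all of deburring (finishes hour 14); material receipt (finishes hour 6). That puts its earliest start at hour 14; it finishes at 14 + 5 = hour 19.
Coating cannot start until surface grinding (finishes hour 19); deburring (finishes hour 14, plus 3-hour gap → hour 17); dimensional inspection (finishes hour 27). The controlling bound is hour 27, so coating finishes at 27 + 9 = hour 36.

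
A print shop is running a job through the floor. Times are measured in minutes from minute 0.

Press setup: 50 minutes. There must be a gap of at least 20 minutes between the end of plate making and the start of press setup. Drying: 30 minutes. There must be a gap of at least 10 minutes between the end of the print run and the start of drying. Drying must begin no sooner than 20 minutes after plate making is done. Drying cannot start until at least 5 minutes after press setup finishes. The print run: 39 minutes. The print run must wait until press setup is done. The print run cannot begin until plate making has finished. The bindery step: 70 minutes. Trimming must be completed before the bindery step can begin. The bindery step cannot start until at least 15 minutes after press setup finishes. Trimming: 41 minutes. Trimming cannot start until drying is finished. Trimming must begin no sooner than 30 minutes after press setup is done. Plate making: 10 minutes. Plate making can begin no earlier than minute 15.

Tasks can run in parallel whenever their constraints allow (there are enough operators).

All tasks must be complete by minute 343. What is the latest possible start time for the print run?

To finish by minute 343, the bindery step (duration 70) must start no later than minute 273.
Trimming must finish before the bindery step (must start by minute 273). With a 41-minute duration, trimming must start by 273 − 41 = minute 232.
Drying must finish before trimming (must start by minute 232). With a 30-minute duration, drying must start by 232 − 30 = minute 202.
The print run has to be done before drying (must start by minute 202, minus 10-minute gap → minute 192). That means finishing by minute 192, i.e. starting by 192 − 39 = minute 153.

153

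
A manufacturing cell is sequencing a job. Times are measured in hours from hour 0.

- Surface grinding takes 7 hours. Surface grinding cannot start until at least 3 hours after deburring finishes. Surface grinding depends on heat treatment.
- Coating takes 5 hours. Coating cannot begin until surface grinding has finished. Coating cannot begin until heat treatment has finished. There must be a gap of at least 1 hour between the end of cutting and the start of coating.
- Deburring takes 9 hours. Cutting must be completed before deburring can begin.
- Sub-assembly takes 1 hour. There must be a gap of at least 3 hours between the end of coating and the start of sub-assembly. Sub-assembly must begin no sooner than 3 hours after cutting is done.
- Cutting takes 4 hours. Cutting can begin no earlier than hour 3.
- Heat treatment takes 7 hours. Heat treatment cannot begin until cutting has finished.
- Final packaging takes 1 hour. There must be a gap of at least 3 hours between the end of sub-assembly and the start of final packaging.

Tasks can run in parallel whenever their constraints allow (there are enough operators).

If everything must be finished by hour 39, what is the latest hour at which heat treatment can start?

Final packaging must finish by hour 39; it takes 1 hour, so it must start by 39 − 1 = hour 38.
Sub-assembly feeds into final packaging (must start by hour 38, minus 3-hour gap → hour 35); so sub-assembly must finish by hour 35 and therefore start by hour 34.
Since sub-assembly (must start by hour 34, minus 3-hour gap → hour 31) depends on it, coating must finish by hour 31. Backing off its 5-hour duration gives a latest start of hour 26.
Surface grinding must finish before coating (must start by hour 26). With a 7-hour duration, surface grinding must start by 26 − 7 = hour 19.
Heat treatment feeds surface grinding (must start by hour 19); coating (must start by hour 26). Taking the minimum, heat treatment must finish by hour 19 and start by 19 − 7 = hour 12.

12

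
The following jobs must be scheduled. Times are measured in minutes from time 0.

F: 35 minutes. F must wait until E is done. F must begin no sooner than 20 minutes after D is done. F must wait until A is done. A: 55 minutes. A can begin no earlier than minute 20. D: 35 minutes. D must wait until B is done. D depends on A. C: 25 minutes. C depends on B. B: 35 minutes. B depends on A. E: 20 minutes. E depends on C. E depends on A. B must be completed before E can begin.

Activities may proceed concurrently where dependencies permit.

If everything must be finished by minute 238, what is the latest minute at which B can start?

113

F must finish by minute 238; it takes 35 minutes, so it must start by 238 − 35 = minute 203.
E must finish before F (must start by minute 203). With a 20-minute duration, E must start by 203 − 20 = minute 183.
C feeds into E (must start by minute 183); so C must finish by minute 183 and therefore start by minute 158.
D feeds into F (must start by minute 203, minus 20-minute gap → minute 183); so D must finish by minute 183 and therefore start by minute 148.
B must finish in time for C (must start by minute 158); D (must start by minute 148); E (must start by minute 183). The tightest is minute 148, so B must start by 148 − 35 = minute 113.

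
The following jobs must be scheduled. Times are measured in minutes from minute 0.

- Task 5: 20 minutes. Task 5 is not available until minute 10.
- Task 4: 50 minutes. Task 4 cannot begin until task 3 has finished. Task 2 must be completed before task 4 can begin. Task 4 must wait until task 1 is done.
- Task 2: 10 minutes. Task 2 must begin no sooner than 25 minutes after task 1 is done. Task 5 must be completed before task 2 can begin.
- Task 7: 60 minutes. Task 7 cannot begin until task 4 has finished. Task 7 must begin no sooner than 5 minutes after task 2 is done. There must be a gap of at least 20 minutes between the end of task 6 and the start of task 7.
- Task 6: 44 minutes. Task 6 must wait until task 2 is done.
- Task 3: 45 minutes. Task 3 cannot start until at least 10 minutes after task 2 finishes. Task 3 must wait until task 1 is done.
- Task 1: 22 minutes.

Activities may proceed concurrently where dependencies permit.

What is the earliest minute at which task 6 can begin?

57

Task 5 cannot begin until its own release at minute 10. It runs from minute 10 to 10 + 20 = minute 30.
Task 1 can start immediately at minute 0; it finishes at minute 22.
Task 2 has to wait for task 1 (finishes minute 22, plus 25-minute gap → minute 47); task 5 (finishes minute 30). The latest of these is minute 47, so task 2 runs minute 47 to 47 + 10 = minute 57.
Task 6 waits on task 2 (finishes minute 57), so the earliest it can start is minute 57.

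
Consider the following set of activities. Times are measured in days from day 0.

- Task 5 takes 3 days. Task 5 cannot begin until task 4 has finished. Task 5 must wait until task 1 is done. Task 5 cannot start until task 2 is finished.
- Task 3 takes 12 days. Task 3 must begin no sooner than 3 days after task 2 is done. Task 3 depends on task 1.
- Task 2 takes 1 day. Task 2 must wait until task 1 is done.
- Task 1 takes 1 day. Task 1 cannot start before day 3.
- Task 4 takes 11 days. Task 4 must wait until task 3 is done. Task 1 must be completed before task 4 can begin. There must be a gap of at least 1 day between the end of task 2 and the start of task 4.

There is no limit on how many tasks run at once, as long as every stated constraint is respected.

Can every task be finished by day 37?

Yes

After its own release at day 3, task 1 can start at day 3 and finishes at day 4.
Task 2 waits on task 1 (finishes day 4), so it starts at day 4 and finishes at 4 + 1 = day 5.
For task 3: task 2 (finishes day 5, plus 3-day gap → day 8); task 1 (finishes day 4). Taking the maximum gives a start of day 8, and it finishes at 8 + 12 = day 20.
Task 4 needs all of task 3 (finishes day 20); task 1 (finishes day 4); task 2 (finishes day 5, plus 1-day gap → day 6). That puts its earliest start at day 20; it finishes at 20 + 11 = day 31.
Task 5 cannot start until task 4 (finishes day 31); task 1 (finishes day 4); task 2 (finishes day 5). The controlling bound is day 31, so task 5 finishes at 31 + 3 = day 34.
Every task is finished by day 34, which is no later than the deadline of 37, so the schedule is feasible.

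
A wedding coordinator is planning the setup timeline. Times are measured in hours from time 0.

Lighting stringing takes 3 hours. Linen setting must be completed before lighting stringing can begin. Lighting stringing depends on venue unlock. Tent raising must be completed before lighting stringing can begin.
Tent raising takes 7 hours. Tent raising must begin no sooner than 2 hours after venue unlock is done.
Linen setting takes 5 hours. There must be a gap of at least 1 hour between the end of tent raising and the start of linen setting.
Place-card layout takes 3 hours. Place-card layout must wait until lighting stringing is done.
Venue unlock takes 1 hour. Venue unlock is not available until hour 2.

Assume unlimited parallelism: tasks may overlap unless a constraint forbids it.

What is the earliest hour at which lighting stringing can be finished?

After its own release at hour 2, venue unlock can start at hour 2 and finishes at hour 3.
Tent raising cannot begin until venue unlock (finishes hour 3, plus 2-hour gap → hour 5). It runs from hour 5 to 5 + 7 = hour 12.
After tent raising (finishes hour 12, plus 1-hour gap → hour 13), linen setting can start at hour 13 and finishes at hour 18.
Lighting stringing cannot start until linen setting (finishes hour 18); venue unlock (finishes hour 3); tent raising (finishes hour 12). The controlling bound is hour 18, so lighting stringing finishes at 18 + 3 = hour 21.

21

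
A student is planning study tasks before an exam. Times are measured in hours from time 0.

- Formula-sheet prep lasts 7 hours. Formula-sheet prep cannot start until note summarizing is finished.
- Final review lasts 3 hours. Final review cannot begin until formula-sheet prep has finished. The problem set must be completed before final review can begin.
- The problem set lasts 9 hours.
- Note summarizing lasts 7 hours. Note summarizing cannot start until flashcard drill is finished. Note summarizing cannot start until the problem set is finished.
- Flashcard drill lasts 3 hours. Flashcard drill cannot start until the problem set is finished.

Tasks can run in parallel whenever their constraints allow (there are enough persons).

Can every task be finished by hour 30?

The problem set has no prerequisites, so it starts at hour 0 and finishes at hour 9.
Flashcard drill waits on the problem set (finishes hour 9), so it starts at hour 9 and finishes at 9 + 3 = hour 12.
Note summarizing needs all of flashcard drill (finishes hour 12); the problem set (finishes hour 9). That puts its earliest start at hour 12; it finishes at 12 + 7 = hour 19.
Formula-sheet prep cannot begin until note summarizing (finishes hour 19). It runs from hour 19 to 19 + 7 = hour 26.
Final review cannot start until formula-sheet prep (finishes hour 26); the problem set (finishes hour 9). The controlling bound is hour 26, so final review finishes at 26 + 3 = hour 29.
Every task is finished by hour 29, which is no later than the deadline of 30, so the schedule is feasible.

Yes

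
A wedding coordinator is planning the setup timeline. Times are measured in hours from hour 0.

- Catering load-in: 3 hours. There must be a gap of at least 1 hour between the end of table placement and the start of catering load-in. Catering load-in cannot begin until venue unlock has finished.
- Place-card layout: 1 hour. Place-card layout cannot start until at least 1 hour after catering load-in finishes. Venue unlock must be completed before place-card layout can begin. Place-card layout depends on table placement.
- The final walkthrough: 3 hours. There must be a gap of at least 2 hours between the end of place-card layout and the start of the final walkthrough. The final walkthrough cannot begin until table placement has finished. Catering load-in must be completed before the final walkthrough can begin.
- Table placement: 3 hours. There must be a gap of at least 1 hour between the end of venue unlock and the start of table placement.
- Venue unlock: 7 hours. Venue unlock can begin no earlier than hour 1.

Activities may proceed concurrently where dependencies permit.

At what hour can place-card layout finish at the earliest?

Venue unlock waits on its own release at hour 1, so it starts at hour 1 and finishes at 1 + 7 = hour 8.
After venue unlock (finishes hour 8, plus 1-hour gap → hour 9), table placement can start at hour 9 and finishes at hour 12.
Catering load-in needs all of table placement (finishes hour 12, plus 1-hour gap → hour 13); venue unlock (finishes hour 8). That puts its earliest start at hour 13; it finishes at 13 + 3 = hour 16.
Place-card layout has to wait for catering load-in (finishes hour 16, plus 1-hour gap → hour 17); venue unlock (finishes hour 8); table placement (finishes hour 12). The latest of these is hour 17, so place-card layout runs hour 17 to 17 + 1 = hour 18.

18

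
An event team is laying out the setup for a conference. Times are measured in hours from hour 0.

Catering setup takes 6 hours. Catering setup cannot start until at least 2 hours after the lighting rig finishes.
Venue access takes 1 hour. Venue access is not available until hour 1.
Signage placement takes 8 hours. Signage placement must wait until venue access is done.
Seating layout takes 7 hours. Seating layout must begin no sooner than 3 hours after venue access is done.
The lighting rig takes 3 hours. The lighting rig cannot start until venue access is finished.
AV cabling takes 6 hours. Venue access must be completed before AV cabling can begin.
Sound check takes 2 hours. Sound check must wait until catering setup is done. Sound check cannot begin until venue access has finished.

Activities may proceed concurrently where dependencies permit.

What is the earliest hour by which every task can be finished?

15

Venue access waits on its own release at hour 1, so it starts at hour 1 and finishes at 1 + 1 = hour 2.
Signage placement waits on venue access (finishes hour 2), so it starts at hour 2 and finishes at 2 + 8 = hour 10.
After venue access (finishes hour 2, plus 3-hour gap → hour 5), seating layout can start at hour 5 and finishes at hour 12.
AV cabling cannot begin until venue access (finishes hour 2). It runs from hour 2 to 2 + 6 = hour 8.
The lighting rig cannot begin until venue access (finishes hour 2). It runs from hour 2 to 2 + 3 = hour 5.
After the lighting rig (finishes hour 5, plus 2-hour gap → hour 7), catering setup can start at hour 7 and finishes at hour 13.
Sound check cannot start until catering setup (finishes hour 13); venue access (finishes hour 2). The controlling bound is hour 13, so sound check finishes at 13 + 2 = hour 15.
All tasks are finished once the last one completes. Finish times: Venue access at 2, The lighting rig at 5, AV cabling at 8, Seating layout at 12, Signage placement at 10, Catering setup at 13, Sound check at 15. The latest is hour 15.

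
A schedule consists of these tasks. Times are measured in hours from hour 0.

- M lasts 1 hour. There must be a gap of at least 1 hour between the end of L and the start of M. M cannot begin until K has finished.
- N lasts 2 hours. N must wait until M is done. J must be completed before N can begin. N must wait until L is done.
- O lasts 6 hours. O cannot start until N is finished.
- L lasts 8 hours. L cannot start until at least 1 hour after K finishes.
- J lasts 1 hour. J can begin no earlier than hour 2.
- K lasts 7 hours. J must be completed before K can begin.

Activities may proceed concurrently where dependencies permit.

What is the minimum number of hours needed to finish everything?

29

After its own release at hour 2, J can start at hour 2 and finishes at hour 3.
K cannot begin until J (finishes hour 3). It runs from hour 3 to 3 + 7 = hour 10.
L cannot begin until K (finishes hour 10, plus 1-hour gap → hour 11). It runs from hour 11 to 11 + 8 = hour 19.
M has to wait for L (finishes hour 19, plus 1-hour gap → hour 20); K (finishes hour 10). The latest of these is hour 20, so M runs hour 20 to 20 + 1 = hour 21.
N needs all of M (finishes hour 21); J (finishes hour 3); L (finishes hour 19). That puts its earliest start at hour 21; it finishes at 21 + 2 = hour 23.
O cannot begin until N (finishes hour 23). It runs from hour 23 to 23 + 6 = hour 29.
All tasks are finished once the last one completes. Finish times: J at 3, K at 10, L at 19, M at 21, N at 23, O at 29. The latest is hour 29.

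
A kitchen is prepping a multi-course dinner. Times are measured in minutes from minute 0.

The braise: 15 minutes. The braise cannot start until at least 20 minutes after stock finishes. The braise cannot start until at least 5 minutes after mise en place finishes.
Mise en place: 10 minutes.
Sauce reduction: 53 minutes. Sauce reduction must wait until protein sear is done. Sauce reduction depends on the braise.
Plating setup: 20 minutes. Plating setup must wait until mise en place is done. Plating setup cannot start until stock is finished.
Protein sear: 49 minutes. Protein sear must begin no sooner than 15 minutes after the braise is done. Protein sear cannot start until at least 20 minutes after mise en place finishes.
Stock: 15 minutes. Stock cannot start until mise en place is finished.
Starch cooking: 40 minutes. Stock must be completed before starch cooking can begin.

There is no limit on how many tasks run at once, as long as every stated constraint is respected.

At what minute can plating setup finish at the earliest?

45

Nothing blocks mise en place, so it runs from minute 0 to minute 10.
Stock cannot begin until mise en place (finishes minute 10). It runs from minute 10 to 10 + 15 = minute 25.
For plating setup: mise en place (finishes minute 10); stock (finishes minute 25). Taking the maximum gives a start of minute 25, and it finishes at 25 + 20 = minute 45.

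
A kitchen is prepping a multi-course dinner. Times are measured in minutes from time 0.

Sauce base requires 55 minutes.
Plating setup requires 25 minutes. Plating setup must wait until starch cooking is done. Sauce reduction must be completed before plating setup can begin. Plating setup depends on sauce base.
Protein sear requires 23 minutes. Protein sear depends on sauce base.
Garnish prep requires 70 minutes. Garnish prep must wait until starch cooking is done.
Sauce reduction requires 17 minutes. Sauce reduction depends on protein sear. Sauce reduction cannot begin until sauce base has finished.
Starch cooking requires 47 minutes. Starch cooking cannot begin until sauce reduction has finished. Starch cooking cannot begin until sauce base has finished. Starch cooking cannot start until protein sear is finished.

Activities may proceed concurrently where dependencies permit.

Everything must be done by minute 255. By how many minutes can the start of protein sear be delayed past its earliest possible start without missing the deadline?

43

Sauce base can start immediately at minute 0; it finishes at minute 55.
After sauce base (finishes minute 55), protein sear can start at minute 55 and finishes at minute 78.

Working backward from the deadline:
Plating setup must finish by minute 255; it takes 25 minutes, so it must start by 255 − 25 = minute 230.
Garnish prep must finish by minute 255; it takes 70 minutes, so it must start by 255 − 70 = minute 185.
For starch cooking: plating setup (must start by minute 230); garnish prep (must start by minute 185). The most restrictive is minute 185; with a 47-minute duration, starch cooking must start by minute 138.
Sauce reduction feeds starch cooking (must start by minute 138); plating setup (must start by minute 230). Taking the minimum, sauce reduction must finish by minute 138 and start by 138 − 17 = minute 121.
Protein sear must finish in time for sauce reduction (must start by minute 121); starch cooking (must start by minute 138). The tightest is minute 121, so protein sear must start by 121 − 23 = minute 98.
So protein sear can start as early as minute 55 and as late as minute 98, giving 98 − 55 = 43 minutes of slack.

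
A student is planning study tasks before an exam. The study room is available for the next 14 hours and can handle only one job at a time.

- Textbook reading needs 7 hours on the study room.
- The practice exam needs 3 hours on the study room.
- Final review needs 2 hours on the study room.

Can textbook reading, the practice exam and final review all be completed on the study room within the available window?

Running back to back, the jobs need 7 + 3 + 2 = 12 hours on the study room.
Since 12 ≤ 14, they fit within the window.

Yes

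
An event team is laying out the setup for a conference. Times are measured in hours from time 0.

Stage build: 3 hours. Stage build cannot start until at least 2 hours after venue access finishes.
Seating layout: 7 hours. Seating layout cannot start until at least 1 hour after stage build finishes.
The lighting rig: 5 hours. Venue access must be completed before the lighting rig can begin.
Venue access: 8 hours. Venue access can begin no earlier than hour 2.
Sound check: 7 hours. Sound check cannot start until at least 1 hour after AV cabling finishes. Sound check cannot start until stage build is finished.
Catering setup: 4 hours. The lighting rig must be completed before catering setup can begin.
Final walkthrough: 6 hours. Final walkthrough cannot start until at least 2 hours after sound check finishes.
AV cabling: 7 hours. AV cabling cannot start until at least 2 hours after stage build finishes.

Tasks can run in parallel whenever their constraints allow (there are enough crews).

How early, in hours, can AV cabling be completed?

Venue access cannot begin until its own release at hour 2. It runs from hour 2 to 2 + 8 = hour 10.
Stage build waits on venue access (finishes hour 10, plus 2-hour gap → hour 12), so it starts at hour 12 and finishes at 12 + 3 = hour 15.
AV cabling cannot begin until stage build (finishes hour 15, plus 2-hour gap → hour 17). It runs from hour 17 to 17 + 7 = hour 24.

24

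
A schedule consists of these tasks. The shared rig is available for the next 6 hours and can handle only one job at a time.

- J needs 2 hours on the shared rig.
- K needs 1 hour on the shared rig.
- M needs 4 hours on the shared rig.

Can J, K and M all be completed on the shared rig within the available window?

No

Running back to back, the jobs need 2 + 1 + 4 = 7 hours on the shared rig.
Since 7 > 6, they cannot all fit.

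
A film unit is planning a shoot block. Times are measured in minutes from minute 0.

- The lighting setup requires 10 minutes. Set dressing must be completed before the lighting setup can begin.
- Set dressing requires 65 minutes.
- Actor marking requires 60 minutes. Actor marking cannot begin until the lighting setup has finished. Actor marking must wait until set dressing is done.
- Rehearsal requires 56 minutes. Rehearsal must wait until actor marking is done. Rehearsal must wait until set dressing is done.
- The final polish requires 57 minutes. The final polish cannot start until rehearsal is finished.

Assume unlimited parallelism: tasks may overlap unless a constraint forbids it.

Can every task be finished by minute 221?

Set dressing can start immediately at minute 0; it finishes at minute 65.
The lighting setup cannot begin until set dressing (finishes minute 65). It runs from minute 65 to 65 + 10 = minute 75.
Actor marking needs all of the lighting setup (finishes minute 75); set dressing (finishes minute 65). That puts its earliest start at minute 75; it finishes at 75 + 60 = minute 135.
Rehearsal cannot start until actor marking (finishes minute 135); set dressing (finishes minute 65). The controlling bound is minute 135, so rehearsal finishes at 135 + 56 = minute 191.
The final polish cannot begin until rehearsal (finishes minute 191). It runs from minute 191 to 191 + 57 = minute 248.
The earliest everything can be done is minute 248, which is after the deadline of 221, so it is not possible.

No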